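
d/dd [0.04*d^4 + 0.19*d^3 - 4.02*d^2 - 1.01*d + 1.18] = 0.16*d^3 + 0.57*d^2 - 8.04*d - 1.01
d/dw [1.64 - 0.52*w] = -0.520000000000000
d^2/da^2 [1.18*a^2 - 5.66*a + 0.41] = 2.36000000000000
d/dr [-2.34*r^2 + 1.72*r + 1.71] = 1.72 - 4.68*r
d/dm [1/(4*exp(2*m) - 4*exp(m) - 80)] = (1 - 2*exp(m))*exp(m)/(4*(-exp(2*m) + exp(m) + 20)^2)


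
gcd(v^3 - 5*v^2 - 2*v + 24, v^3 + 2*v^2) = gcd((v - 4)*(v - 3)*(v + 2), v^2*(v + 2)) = v + 2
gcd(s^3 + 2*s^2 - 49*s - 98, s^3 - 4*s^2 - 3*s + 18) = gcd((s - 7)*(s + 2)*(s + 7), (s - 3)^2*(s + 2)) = s + 2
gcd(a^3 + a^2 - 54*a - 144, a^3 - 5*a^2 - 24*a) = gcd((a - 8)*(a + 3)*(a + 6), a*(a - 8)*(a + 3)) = a^2 - 5*a - 24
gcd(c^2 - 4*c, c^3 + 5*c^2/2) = c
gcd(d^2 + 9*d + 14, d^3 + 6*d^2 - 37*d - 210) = d + 7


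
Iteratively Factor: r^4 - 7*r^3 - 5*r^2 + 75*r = (r)*(r^3 - 7*r^2 - 5*r + 75) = r*(r - 5)*(r^2 - 2*r - 15) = r*(r - 5)^2*(r + 3)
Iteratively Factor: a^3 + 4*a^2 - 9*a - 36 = (a + 3)*(a^2 + a - 12) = (a + 3)*(a + 4)*(a - 3)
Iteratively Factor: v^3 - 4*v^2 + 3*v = (v)*(v^2 - 4*v + 3) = v*(v - 1)*(v - 3)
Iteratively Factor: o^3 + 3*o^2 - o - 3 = (o + 3)*(o^2 - 1) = (o - 1)*(o + 3)*(o + 1)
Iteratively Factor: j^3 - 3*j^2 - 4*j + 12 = (j - 3)*(j^2 - 4) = (j - 3)*(j + 2)*(j - 2)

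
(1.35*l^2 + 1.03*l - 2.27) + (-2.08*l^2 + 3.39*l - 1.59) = -0.73*l^2 + 4.42*l - 3.86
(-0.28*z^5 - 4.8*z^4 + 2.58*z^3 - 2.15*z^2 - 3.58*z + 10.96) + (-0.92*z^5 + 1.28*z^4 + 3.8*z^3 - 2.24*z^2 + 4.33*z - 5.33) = -1.2*z^5 - 3.52*z^4 + 6.38*z^3 - 4.39*z^2 + 0.75*z + 5.63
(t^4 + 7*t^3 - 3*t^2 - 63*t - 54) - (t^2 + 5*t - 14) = t^4 + 7*t^3 - 4*t^2 - 68*t - 40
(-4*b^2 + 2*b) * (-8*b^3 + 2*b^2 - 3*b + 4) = 32*b^5 - 24*b^4 + 16*b^3 - 22*b^2 + 8*b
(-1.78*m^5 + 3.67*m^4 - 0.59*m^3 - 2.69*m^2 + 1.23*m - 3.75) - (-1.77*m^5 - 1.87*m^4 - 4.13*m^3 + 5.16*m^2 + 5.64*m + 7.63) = -0.01*m^5 + 5.54*m^4 + 3.54*m^3 - 7.85*m^2 - 4.41*m - 11.38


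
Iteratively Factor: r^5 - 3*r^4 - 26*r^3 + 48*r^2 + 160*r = (r - 4)*(r^4 + r^3 - 22*r^2 - 40*r) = (r - 4)*(r + 4)*(r^3 - 3*r^2 - 10*r) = (r - 5)*(r - 4)*(r + 4)*(r^2 + 2*r) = (r - 5)*(r - 4)*(r + 2)*(r + 4)*(r)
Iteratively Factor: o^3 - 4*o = (o - 2)*(o^2 + 2*o) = (o - 2)*(o + 2)*(o)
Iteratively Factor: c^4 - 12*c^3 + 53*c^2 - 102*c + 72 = (c - 3)*(c^3 - 9*c^2 + 26*c - 24) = (c - 4)*(c - 3)*(c^2 - 5*c + 6) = (c - 4)*(c - 3)*(c - 2)*(c - 3)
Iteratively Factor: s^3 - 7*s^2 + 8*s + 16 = (s - 4)*(s^2 - 3*s - 4) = (s - 4)^2*(s + 1)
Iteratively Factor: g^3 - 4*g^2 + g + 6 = (g - 3)*(g^2 - g - 2) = (g - 3)*(g + 1)*(g - 2)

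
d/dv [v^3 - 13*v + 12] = 3*v^2 - 13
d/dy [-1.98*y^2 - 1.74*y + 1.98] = -3.96*y - 1.74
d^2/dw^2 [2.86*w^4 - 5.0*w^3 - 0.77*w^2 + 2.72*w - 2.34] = 34.32*w^2 - 30.0*w - 1.54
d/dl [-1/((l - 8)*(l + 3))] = (2*l - 5)/((l - 8)^2*(l + 3)^2)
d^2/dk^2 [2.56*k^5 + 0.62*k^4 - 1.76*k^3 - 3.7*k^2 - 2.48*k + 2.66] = 51.2*k^3 + 7.44*k^2 - 10.56*k - 7.4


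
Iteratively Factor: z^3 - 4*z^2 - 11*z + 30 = (z - 5)*(z^2 + z - 6) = (z - 5)*(z + 3)*(z - 2)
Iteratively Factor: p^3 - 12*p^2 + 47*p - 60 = (p - 5)*(p^2 - 7*p + 12) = (p - 5)*(p - 3)*(p - 4)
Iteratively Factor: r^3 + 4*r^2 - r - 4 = (r - 1)*(r^2 + 5*r + 4) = (r - 1)*(r + 4)*(r + 1)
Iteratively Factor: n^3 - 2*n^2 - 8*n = (n)*(n^2 - 2*n - 8) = n*(n - 4)*(n + 2)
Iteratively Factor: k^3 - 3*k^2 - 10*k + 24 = (k + 3)*(k^2 - 6*k + 8) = (k - 2)*(k + 3)*(k - 4)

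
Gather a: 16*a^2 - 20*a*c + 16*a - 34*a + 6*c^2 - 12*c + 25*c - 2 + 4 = 16*a^2 + a*(-20*c - 18) + 6*c^2 + 13*c + 2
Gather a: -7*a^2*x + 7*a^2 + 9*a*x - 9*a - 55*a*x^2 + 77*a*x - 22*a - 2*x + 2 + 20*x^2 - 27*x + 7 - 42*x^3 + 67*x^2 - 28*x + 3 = a^2*(7 - 7*x) + a*(-55*x^2 + 86*x - 31) - 42*x^3 + 87*x^2 - 57*x + 12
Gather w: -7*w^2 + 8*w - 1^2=-7*w^2 + 8*w - 1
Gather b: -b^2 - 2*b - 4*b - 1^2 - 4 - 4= -b^2 - 6*b - 9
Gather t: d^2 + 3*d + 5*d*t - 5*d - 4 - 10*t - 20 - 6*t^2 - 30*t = d^2 - 2*d - 6*t^2 + t*(5*d - 40) - 24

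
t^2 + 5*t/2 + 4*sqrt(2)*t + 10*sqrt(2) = (t + 5/2)*(t + 4*sqrt(2))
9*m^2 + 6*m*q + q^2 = (3*m + q)^2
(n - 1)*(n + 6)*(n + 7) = n^3 + 12*n^2 + 29*n - 42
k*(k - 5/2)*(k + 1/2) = k^3 - 2*k^2 - 5*k/4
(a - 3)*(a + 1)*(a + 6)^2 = a^4 + 10*a^3 + 9*a^2 - 108*a - 108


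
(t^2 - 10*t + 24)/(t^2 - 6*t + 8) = (t - 6)/(t - 2)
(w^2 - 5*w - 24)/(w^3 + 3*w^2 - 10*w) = (w^2 - 5*w - 24)/(w*(w^2 + 3*w - 10))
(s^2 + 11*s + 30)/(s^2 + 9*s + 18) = (s + 5)/(s + 3)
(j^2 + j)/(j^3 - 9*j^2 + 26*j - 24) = j*(j + 1)/(j^3 - 9*j^2 + 26*j - 24)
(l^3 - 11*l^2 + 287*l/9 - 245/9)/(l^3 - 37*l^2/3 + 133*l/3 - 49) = (l - 5/3)/(l - 3)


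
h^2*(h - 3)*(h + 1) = h^4 - 2*h^3 - 3*h^2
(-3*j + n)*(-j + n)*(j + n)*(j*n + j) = 3*j^4*n + 3*j^4 - j^3*n^2 - j^3*n - 3*j^2*n^3 - 3*j^2*n^2 + j*n^4 + j*n^3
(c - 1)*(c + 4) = c^2 + 3*c - 4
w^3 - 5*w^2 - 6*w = w*(w - 6)*(w + 1)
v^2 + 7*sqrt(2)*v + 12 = (v + sqrt(2))*(v + 6*sqrt(2))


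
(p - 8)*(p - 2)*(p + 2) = p^3 - 8*p^2 - 4*p + 32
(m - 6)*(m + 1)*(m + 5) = m^3 - 31*m - 30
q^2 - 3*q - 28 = (q - 7)*(q + 4)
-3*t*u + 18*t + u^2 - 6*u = (-3*t + u)*(u - 6)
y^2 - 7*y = y*(y - 7)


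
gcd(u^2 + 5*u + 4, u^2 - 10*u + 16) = 1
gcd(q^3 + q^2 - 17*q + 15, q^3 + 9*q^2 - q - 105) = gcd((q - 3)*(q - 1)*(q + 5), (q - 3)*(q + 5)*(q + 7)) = q^2 + 2*q - 15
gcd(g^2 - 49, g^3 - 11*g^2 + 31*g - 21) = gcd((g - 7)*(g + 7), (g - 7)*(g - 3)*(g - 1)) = g - 7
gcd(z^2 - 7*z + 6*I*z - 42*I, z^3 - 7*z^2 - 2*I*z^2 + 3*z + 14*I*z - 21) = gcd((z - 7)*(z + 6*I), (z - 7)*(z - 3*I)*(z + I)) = z - 7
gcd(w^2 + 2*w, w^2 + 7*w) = w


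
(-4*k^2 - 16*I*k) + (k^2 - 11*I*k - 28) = -3*k^2 - 27*I*k - 28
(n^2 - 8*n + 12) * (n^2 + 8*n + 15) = n^4 - 37*n^2 - 24*n + 180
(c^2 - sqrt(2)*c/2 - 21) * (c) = c^3 - sqrt(2)*c^2/2 - 21*c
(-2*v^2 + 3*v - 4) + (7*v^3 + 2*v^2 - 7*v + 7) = 7*v^3 - 4*v + 3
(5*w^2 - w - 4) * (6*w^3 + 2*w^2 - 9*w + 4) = 30*w^5 + 4*w^4 - 71*w^3 + 21*w^2 + 32*w - 16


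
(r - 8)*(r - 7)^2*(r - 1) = r^4 - 23*r^3 + 183*r^2 - 553*r + 392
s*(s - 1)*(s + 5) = s^3 + 4*s^2 - 5*s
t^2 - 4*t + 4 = (t - 2)^2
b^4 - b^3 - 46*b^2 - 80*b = b*(b - 8)*(b + 2)*(b + 5)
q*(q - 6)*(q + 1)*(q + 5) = q^4 - 31*q^2 - 30*q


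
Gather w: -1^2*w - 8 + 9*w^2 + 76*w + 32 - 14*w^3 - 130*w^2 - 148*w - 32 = -14*w^3 - 121*w^2 - 73*w - 8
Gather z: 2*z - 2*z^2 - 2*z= -2*z^2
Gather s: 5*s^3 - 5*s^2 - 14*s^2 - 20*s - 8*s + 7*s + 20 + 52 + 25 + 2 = 5*s^3 - 19*s^2 - 21*s + 99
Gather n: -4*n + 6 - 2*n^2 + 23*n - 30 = -2*n^2 + 19*n - 24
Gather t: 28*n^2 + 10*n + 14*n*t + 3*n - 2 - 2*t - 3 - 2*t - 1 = 28*n^2 + 13*n + t*(14*n - 4) - 6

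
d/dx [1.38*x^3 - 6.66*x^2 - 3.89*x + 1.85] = 4.14*x^2 - 13.32*x - 3.89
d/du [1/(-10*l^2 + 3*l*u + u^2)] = (-3*l - 2*u)/(-10*l^2 + 3*l*u + u^2)^2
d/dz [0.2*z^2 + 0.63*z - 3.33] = 0.4*z + 0.63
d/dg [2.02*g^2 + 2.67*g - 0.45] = 4.04*g + 2.67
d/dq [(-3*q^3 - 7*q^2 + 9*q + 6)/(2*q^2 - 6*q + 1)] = (-6*q^4 + 36*q^3 + 15*q^2 - 38*q + 45)/(4*q^4 - 24*q^3 + 40*q^2 - 12*q + 1)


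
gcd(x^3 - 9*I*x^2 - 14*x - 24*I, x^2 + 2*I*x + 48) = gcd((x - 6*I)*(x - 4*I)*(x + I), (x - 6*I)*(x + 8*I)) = x - 6*I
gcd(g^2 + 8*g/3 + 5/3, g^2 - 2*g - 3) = g + 1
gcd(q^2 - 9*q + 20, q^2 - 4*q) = q - 4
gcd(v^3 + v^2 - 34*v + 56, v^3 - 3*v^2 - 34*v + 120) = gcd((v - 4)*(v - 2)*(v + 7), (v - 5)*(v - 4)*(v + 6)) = v - 4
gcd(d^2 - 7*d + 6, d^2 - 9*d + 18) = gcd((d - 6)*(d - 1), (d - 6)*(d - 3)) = d - 6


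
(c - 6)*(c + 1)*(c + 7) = c^3 + 2*c^2 - 41*c - 42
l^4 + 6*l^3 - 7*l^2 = l^2*(l - 1)*(l + 7)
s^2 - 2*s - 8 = (s - 4)*(s + 2)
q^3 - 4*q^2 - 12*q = q*(q - 6)*(q + 2)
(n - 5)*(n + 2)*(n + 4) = n^3 + n^2 - 22*n - 40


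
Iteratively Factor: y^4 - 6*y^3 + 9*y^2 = (y - 3)*(y^3 - 3*y^2) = (y - 3)^2*(y^2) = y*(y - 3)^2*(y)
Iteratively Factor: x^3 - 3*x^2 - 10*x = (x - 5)*(x^2 + 2*x) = (x - 5)*(x + 2)*(x)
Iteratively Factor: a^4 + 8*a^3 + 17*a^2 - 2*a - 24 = (a + 2)*(a^3 + 6*a^2 + 5*a - 12) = (a + 2)*(a + 3)*(a^2 + 3*a - 4) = (a + 2)*(a + 3)*(a + 4)*(a - 1)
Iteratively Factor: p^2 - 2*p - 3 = (p + 1)*(p - 3)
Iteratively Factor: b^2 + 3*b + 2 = (b + 2)*(b + 1)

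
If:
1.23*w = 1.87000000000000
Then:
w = 1.52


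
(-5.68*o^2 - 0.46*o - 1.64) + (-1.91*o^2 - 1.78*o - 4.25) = -7.59*o^2 - 2.24*o - 5.89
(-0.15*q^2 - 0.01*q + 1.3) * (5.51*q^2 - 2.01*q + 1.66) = -0.8265*q^4 + 0.2464*q^3 + 6.9341*q^2 - 2.6296*q + 2.158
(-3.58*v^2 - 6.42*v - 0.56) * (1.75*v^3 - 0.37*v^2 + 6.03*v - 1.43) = -6.265*v^5 - 9.9104*v^4 - 20.192*v^3 - 33.386*v^2 + 5.8038*v + 0.8008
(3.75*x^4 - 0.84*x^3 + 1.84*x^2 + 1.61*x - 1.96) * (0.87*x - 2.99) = 3.2625*x^5 - 11.9433*x^4 + 4.1124*x^3 - 4.1009*x^2 - 6.5191*x + 5.8604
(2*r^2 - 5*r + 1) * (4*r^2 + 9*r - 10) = 8*r^4 - 2*r^3 - 61*r^2 + 59*r - 10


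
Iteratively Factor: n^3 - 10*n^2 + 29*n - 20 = (n - 1)*(n^2 - 9*n + 20) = (n - 5)*(n - 1)*(n - 4)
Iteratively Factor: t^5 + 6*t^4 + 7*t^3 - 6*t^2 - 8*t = (t - 1)*(t^4 + 7*t^3 + 14*t^2 + 8*t) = (t - 1)*(t + 2)*(t^3 + 5*t^2 + 4*t) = (t - 1)*(t + 2)*(t + 4)*(t^2 + t) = (t - 1)*(t + 1)*(t + 2)*(t + 4)*(t)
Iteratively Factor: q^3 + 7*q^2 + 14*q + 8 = (q + 4)*(q^2 + 3*q + 2) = (q + 1)*(q + 4)*(q + 2)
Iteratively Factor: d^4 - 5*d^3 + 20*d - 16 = (d - 4)*(d^3 - d^2 - 4*d + 4) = (d - 4)*(d + 2)*(d^2 - 3*d + 2) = (d - 4)*(d - 1)*(d + 2)*(d - 2)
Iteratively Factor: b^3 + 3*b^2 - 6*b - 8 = (b - 2)*(b^2 + 5*b + 4) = (b - 2)*(b + 4)*(b + 1)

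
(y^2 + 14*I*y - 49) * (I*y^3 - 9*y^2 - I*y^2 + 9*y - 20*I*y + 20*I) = I*y^5 - 23*y^4 - I*y^4 + 23*y^3 - 195*I*y^3 + 721*y^2 + 195*I*y^2 - 721*y + 980*I*y - 980*I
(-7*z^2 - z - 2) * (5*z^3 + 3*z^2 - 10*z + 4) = -35*z^5 - 26*z^4 + 57*z^3 - 24*z^2 + 16*z - 8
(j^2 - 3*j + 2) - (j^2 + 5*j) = 2 - 8*j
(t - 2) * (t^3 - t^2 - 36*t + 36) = t^4 - 3*t^3 - 34*t^2 + 108*t - 72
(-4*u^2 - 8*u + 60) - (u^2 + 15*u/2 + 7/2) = -5*u^2 - 31*u/2 + 113/2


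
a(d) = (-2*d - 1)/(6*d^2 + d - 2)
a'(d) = (-12*d - 1)*(-2*d - 1)/(6*d^2 + d - 2)^2 - 2/(6*d^2 + d - 2)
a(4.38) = -0.08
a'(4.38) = 0.02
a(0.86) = -0.82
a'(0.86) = 2.23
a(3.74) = -0.10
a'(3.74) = 0.03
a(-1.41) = 0.21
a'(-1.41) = 0.16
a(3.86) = -0.10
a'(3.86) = 0.03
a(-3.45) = 0.09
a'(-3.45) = 0.02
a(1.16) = -0.46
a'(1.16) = 0.67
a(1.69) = -0.26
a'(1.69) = 0.21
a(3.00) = -0.13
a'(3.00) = 0.05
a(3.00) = -0.13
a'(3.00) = 0.05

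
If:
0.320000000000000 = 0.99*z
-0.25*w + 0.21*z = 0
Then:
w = 0.27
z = 0.32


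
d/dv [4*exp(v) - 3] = 4*exp(v)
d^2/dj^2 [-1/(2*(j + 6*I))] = -1/(j + 6*I)^3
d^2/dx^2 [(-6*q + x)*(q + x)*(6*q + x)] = 2*q + 6*x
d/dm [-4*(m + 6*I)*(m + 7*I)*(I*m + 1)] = -12*I*m^2 + 96*m + 116*I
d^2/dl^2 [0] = 0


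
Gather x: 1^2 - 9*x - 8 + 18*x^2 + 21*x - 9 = 18*x^2 + 12*x - 16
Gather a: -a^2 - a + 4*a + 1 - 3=-a^2 + 3*a - 2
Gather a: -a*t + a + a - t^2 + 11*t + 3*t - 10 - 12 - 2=a*(2 - t) - t^2 + 14*t - 24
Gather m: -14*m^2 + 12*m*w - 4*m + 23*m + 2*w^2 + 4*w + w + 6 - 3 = -14*m^2 + m*(12*w + 19) + 2*w^2 + 5*w + 3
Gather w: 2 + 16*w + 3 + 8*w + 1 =24*w + 6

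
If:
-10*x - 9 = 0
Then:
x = -9/10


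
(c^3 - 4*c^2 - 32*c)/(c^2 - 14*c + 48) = c*(c + 4)/(c - 6)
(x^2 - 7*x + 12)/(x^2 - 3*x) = (x - 4)/x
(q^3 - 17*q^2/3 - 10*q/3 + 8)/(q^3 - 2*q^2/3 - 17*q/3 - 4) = (q^2 - 7*q + 6)/(q^2 - 2*q - 3)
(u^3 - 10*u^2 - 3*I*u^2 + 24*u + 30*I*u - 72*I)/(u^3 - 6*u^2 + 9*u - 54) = (u - 4)/(u + 3*I)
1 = 1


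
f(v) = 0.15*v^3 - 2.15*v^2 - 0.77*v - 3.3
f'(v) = 0.45*v^2 - 4.3*v - 0.77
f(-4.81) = -66.03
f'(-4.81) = 30.32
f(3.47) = -25.59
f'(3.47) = -10.27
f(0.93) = -5.75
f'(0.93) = -4.38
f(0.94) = -5.80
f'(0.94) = -4.41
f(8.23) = -71.65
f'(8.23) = -5.68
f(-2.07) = -12.25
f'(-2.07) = 10.06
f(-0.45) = -3.40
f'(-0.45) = 1.26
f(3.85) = -29.57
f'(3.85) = -10.65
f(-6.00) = -108.48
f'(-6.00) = 41.23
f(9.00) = -75.03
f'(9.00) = -3.02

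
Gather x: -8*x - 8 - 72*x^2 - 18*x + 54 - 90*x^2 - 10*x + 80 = -162*x^2 - 36*x + 126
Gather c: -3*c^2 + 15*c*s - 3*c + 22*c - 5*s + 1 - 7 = -3*c^2 + c*(15*s + 19) - 5*s - 6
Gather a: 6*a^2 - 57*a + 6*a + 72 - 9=6*a^2 - 51*a + 63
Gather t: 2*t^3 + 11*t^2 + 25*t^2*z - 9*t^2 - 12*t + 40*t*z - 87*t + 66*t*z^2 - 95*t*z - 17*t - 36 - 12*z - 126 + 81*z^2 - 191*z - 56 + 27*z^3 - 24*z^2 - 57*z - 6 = 2*t^3 + t^2*(25*z + 2) + t*(66*z^2 - 55*z - 116) + 27*z^3 + 57*z^2 - 260*z - 224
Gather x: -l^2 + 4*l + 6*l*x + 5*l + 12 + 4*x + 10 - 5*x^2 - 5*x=-l^2 + 9*l - 5*x^2 + x*(6*l - 1) + 22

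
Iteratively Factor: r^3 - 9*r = (r)*(r^2 - 9) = r*(r - 3)*(r + 3)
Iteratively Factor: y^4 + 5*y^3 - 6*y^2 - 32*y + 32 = (y + 4)*(y^3 + y^2 - 10*y + 8) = (y + 4)^2*(y^2 - 3*y + 2) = (y - 1)*(y + 4)^2*(y - 2)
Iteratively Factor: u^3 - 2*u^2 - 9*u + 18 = (u - 2)*(u^2 - 9) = (u - 3)*(u - 2)*(u + 3)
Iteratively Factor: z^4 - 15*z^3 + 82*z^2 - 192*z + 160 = (z - 2)*(z^3 - 13*z^2 + 56*z - 80) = (z - 4)*(z - 2)*(z^2 - 9*z + 20) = (z - 5)*(z - 4)*(z - 2)*(z - 4)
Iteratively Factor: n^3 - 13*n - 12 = (n + 1)*(n^2 - n - 12) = (n - 4)*(n + 1)*(n + 3)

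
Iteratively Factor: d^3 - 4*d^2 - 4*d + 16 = (d - 2)*(d^2 - 2*d - 8) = (d - 4)*(d - 2)*(d + 2)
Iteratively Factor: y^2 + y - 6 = (y - 2)*(y + 3)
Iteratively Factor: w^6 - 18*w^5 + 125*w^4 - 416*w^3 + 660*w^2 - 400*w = (w - 5)*(w^5 - 13*w^4 + 60*w^3 - 116*w^2 + 80*w) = (w - 5)*(w - 2)*(w^4 - 11*w^3 + 38*w^2 - 40*w) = (w - 5)^2*(w - 2)*(w^3 - 6*w^2 + 8*w) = (w - 5)^2*(w - 2)^2*(w^2 - 4*w) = (w - 5)^2*(w - 4)*(w - 2)^2*(w)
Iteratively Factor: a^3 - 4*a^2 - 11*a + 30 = (a + 3)*(a^2 - 7*a + 10) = (a - 2)*(a + 3)*(a - 5)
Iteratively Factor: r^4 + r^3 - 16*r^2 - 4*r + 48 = (r + 2)*(r^3 - r^2 - 14*r + 24) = (r + 2)*(r + 4)*(r^2 - 5*r + 6) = (r - 3)*(r + 2)*(r + 4)*(r - 2)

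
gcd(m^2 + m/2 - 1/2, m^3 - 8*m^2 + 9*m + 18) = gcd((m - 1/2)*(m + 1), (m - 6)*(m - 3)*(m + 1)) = m + 1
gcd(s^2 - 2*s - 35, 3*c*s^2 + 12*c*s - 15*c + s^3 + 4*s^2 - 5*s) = s + 5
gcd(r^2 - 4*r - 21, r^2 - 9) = r + 3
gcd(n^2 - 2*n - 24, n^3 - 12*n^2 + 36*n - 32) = 1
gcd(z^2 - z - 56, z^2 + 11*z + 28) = z + 7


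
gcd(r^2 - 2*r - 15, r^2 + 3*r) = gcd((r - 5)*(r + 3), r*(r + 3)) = r + 3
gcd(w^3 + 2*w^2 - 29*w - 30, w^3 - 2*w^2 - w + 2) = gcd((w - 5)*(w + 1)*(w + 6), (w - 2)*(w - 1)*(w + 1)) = w + 1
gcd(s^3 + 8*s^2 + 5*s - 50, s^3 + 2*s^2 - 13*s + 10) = s^2 + 3*s - 10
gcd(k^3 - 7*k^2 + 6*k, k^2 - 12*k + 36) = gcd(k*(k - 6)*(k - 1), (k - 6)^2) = k - 6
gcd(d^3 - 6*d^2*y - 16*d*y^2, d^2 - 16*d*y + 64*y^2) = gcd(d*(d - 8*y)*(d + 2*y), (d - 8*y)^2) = -d + 8*y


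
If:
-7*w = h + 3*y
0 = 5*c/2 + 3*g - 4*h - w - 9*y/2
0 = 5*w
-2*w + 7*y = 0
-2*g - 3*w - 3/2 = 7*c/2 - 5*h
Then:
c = -9/11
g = 15/22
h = 0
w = 0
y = 0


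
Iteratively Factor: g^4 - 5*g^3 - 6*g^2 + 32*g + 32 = (g + 1)*(g^3 - 6*g^2 + 32) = (g - 4)*(g + 1)*(g^2 - 2*g - 8) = (g - 4)^2*(g + 1)*(g + 2)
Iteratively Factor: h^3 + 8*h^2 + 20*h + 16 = (h + 2)*(h^2 + 6*h + 8) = (h + 2)*(h + 4)*(h + 2)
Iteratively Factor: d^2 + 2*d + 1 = (d + 1)*(d + 1)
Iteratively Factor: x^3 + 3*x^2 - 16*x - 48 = (x + 3)*(x^2 - 16) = (x + 3)*(x + 4)*(x - 4)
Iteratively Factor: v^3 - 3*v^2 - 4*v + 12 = (v - 2)*(v^2 - v - 6) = (v - 2)*(v + 2)*(v - 3)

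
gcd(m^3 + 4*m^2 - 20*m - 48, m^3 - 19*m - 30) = m + 2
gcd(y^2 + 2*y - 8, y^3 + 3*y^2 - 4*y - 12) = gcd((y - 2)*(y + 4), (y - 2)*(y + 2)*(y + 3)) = y - 2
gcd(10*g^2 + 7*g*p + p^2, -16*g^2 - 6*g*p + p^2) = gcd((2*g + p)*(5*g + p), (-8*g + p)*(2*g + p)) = 2*g + p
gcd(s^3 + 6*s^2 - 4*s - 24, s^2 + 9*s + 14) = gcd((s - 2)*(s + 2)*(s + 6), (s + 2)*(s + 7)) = s + 2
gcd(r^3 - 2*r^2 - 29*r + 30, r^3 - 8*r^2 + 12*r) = r - 6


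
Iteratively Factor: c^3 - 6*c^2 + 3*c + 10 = (c + 1)*(c^2 - 7*c + 10) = (c - 5)*(c + 1)*(c - 2)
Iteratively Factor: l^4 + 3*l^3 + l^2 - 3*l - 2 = (l + 2)*(l^3 + l^2 - l - 1) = (l + 1)*(l + 2)*(l^2 - 1) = (l + 1)^2*(l + 2)*(l - 1)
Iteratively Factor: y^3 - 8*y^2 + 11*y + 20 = (y + 1)*(y^2 - 9*y + 20) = (y - 5)*(y + 1)*(y - 4)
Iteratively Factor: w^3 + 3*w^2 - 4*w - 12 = (w - 2)*(w^2 + 5*w + 6) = (w - 2)*(w + 3)*(w + 2)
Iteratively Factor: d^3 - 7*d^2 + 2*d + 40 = (d + 2)*(d^2 - 9*d + 20) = (d - 5)*(d + 2)*(d - 4)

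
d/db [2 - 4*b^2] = -8*b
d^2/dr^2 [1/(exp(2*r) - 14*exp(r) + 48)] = 2*((7 - 2*exp(r))*(exp(2*r) - 14*exp(r) + 48) + 4*(exp(r) - 7)^2*exp(r))*exp(r)/(exp(2*r) - 14*exp(r) + 48)^3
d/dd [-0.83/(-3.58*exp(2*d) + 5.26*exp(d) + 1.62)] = (4.3658 - 5.9428*exp(d))*exp(d)/(-3.58*exp(2*d) + 5.26*exp(d) + 1.62)^2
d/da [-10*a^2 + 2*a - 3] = 2 - 20*a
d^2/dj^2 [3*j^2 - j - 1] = 6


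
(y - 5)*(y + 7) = y^2 + 2*y - 35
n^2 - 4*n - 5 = (n - 5)*(n + 1)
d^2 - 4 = (d - 2)*(d + 2)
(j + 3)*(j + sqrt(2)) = j^2 + sqrt(2)*j + 3*j + 3*sqrt(2)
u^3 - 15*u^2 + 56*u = u*(u - 8)*(u - 7)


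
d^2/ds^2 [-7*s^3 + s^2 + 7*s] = 2 - 42*s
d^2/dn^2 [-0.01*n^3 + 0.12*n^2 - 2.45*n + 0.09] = 0.24 - 0.06*n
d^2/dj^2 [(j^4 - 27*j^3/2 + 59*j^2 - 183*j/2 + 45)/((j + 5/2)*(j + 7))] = 2*(8*j^6 + 228*j^5 + 2586*j^4 - 2433*j^3 - 62865*j^2 - 50535*j + 292435)/(8*j^6 + 228*j^5 + 2586*j^4 + 14839*j^3 + 45255*j^2 + 69825*j + 42875)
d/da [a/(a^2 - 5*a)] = -1/(a - 5)^2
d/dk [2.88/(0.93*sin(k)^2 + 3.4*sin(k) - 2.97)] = -(5.3568*sin(k) + 9.792)*cos(k)/(0.93*sin(k)^2 + 3.4*sin(k) - 2.97)^2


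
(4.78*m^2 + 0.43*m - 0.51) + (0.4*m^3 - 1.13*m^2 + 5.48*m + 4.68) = 0.4*m^3 + 3.65*m^2 + 5.91*m + 4.17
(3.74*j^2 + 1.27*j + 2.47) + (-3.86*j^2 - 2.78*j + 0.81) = -0.12*j^2 - 1.51*j + 3.28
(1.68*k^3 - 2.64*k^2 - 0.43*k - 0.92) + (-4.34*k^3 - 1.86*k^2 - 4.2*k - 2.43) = -2.66*k^3 - 4.5*k^2 - 4.63*k - 3.35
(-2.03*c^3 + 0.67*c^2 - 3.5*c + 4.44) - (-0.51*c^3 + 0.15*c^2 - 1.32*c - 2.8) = -1.52*c^3 + 0.52*c^2 - 2.18*c + 7.24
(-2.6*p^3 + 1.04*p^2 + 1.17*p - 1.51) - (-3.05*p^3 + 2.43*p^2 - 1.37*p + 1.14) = 0.45*p^3 - 1.39*p^2 + 2.54*p - 2.65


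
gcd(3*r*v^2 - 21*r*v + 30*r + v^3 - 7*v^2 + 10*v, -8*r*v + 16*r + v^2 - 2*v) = v - 2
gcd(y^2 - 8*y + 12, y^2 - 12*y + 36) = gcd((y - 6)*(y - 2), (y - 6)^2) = y - 6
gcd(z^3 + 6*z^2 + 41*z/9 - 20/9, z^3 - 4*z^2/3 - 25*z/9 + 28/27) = z^2 + z - 4/9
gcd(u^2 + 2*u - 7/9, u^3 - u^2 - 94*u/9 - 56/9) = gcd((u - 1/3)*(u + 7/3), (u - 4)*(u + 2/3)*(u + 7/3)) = u + 7/3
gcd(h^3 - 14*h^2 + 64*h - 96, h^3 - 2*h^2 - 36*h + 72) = h - 6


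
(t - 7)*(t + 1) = t^2 - 6*t - 7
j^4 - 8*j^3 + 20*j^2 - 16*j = j*(j - 4)*(j - 2)^2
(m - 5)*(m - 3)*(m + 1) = m^3 - 7*m^2 + 7*m + 15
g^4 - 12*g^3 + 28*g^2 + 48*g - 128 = (g - 8)*(g - 4)*(g - 2)*(g + 2)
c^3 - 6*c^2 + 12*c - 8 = (c - 2)^3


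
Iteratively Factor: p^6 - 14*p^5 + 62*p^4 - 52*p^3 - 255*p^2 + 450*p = (p - 5)*(p^5 - 9*p^4 + 17*p^3 + 33*p^2 - 90*p) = (p - 5)*(p - 3)*(p^4 - 6*p^3 - p^2 + 30*p) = (p - 5)^2*(p - 3)*(p^3 - p^2 - 6*p) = (p - 5)^2*(p - 3)*(p + 2)*(p^2 - 3*p) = (p - 5)^2*(p - 3)^2*(p + 2)*(p)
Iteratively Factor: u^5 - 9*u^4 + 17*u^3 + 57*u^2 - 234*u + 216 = (u - 3)*(u^4 - 6*u^3 - u^2 + 54*u - 72) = (u - 3)*(u - 2)*(u^3 - 4*u^2 - 9*u + 36) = (u - 3)^2*(u - 2)*(u^2 - u - 12) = (u - 4)*(u - 3)^2*(u - 2)*(u + 3)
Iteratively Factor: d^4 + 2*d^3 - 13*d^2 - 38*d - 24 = (d + 2)*(d^3 - 13*d - 12) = (d + 1)*(d + 2)*(d^2 - d - 12) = (d + 1)*(d + 2)*(d + 3)*(d - 4)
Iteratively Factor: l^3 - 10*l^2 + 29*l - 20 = (l - 1)*(l^2 - 9*l + 20) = (l - 5)*(l - 1)*(l - 4)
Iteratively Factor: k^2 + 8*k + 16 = (k + 4)*(k + 4)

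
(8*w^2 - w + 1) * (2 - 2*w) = -16*w^3 + 18*w^2 - 4*w + 2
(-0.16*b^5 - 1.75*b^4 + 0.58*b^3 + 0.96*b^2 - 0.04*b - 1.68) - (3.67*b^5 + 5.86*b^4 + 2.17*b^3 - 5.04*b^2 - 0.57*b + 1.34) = -3.83*b^5 - 7.61*b^4 - 1.59*b^3 + 6.0*b^2 + 0.53*b - 3.02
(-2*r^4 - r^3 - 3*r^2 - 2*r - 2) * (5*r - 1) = -10*r^5 - 3*r^4 - 14*r^3 - 7*r^2 - 8*r + 2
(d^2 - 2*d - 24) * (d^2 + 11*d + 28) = d^4 + 9*d^3 - 18*d^2 - 320*d - 672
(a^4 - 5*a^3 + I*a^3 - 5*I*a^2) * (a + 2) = a^5 - 3*a^4 + I*a^4 - 10*a^3 - 3*I*a^3 - 10*I*a^2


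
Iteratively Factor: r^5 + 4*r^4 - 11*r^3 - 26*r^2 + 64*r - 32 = (r + 4)*(r^4 - 11*r^2 + 18*r - 8) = (r - 1)*(r + 4)*(r^3 + r^2 - 10*r + 8) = (r - 1)^2*(r + 4)*(r^2 + 2*r - 8) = (r - 1)^2*(r + 4)^2*(r - 2)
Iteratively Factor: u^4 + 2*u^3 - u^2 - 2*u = (u - 1)*(u^3 + 3*u^2 + 2*u) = u*(u - 1)*(u^2 + 3*u + 2) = u*(u - 1)*(u + 1)*(u + 2)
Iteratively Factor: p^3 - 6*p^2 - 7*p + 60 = (p + 3)*(p^2 - 9*p + 20) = (p - 5)*(p + 3)*(p - 4)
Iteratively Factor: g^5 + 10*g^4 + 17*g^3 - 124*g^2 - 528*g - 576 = (g + 3)*(g^4 + 7*g^3 - 4*g^2 - 112*g - 192) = (g + 3)^2*(g^3 + 4*g^2 - 16*g - 64) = (g + 3)^2*(g + 4)*(g^2 - 16) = (g - 4)*(g + 3)^2*(g + 4)*(g + 4)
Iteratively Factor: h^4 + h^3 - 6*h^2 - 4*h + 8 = (h - 2)*(h^3 + 3*h^2 - 4) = (h - 2)*(h - 1)*(h^2 + 4*h + 4) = (h - 2)*(h - 1)*(h + 2)*(h + 2)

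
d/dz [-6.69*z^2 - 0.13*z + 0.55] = -13.38*z - 0.13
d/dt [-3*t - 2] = -3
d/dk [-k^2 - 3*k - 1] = -2*k - 3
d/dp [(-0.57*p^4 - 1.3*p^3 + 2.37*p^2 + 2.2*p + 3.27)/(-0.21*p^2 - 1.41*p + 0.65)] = (0.2394*p^5 + 2.6841*p^4 + 2.184*p^3 - 5.4147*p^2 + 4.4544*p + 6.0407)/(0.0441*p^4 + 0.5922*p^3 + 1.7151*p^2 - 1.833*p + 0.4225)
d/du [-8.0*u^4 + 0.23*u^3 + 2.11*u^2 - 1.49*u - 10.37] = -32.0*u^3 + 0.69*u^2 + 4.22*u - 1.49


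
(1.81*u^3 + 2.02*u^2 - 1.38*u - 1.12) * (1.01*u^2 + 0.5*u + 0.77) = 1.8281*u^5 + 2.9452*u^4 + 1.0099*u^3 - 0.2658*u^2 - 1.6226*u - 0.8624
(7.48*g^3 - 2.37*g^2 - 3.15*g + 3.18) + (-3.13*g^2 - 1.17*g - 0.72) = 7.48*g^3 - 5.5*g^2 - 4.32*g + 2.46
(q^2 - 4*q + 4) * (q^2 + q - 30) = q^4 - 3*q^3 - 30*q^2 + 124*q - 120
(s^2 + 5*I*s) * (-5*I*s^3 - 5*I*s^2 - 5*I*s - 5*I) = -5*I*s^5 + 25*s^4 - 5*I*s^4 + 25*s^3 - 5*I*s^3 + 25*s^2 - 5*I*s^2 + 25*s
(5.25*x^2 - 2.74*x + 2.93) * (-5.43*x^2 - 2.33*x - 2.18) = -28.5075*x^4 + 2.6457*x^3 - 20.9707*x^2 - 0.853699999999999*x - 6.3874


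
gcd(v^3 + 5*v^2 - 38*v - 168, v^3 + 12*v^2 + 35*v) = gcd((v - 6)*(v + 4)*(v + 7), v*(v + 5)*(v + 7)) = v + 7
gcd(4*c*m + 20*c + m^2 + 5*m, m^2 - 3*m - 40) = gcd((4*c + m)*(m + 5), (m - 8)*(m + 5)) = m + 5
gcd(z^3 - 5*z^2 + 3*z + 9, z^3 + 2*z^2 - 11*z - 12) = z^2 - 2*z - 3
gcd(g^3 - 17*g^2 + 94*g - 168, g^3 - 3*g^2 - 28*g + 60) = g - 6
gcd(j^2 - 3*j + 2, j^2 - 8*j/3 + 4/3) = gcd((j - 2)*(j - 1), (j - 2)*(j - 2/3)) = j - 2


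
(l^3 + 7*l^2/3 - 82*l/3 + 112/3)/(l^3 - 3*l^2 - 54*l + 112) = (l - 8/3)/(l - 8)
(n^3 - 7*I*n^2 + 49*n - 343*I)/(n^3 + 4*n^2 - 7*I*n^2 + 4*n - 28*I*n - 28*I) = (n^2 + 49)/(n^2 + 4*n + 4)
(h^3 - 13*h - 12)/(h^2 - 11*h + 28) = (h^2 + 4*h + 3)/(h - 7)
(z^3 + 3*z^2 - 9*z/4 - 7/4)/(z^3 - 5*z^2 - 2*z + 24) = (4*z^3 + 12*z^2 - 9*z - 7)/(4*(z^3 - 5*z^2 - 2*z + 24))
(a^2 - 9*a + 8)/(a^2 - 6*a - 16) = (a - 1)/(a + 2)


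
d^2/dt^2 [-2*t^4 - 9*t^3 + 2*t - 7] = 6*t*(-4*t - 9)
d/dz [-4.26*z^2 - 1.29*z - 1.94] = -8.52*z - 1.29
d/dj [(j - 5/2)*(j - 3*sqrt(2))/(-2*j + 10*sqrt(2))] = (-j^2 + 10*sqrt(2)*j - 30 - 5*sqrt(2))/(2*(j^2 - 10*sqrt(2)*j + 50))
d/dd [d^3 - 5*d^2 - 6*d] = 3*d^2 - 10*d - 6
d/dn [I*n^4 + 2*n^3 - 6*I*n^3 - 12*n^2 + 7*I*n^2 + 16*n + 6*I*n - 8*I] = 4*I*n^3 + n^2*(6 - 18*I) + n*(-24 + 14*I) + 16 + 6*I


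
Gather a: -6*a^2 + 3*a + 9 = -6*a^2 + 3*a + 9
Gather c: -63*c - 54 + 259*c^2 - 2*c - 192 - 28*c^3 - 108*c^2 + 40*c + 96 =-28*c^3 + 151*c^2 - 25*c - 150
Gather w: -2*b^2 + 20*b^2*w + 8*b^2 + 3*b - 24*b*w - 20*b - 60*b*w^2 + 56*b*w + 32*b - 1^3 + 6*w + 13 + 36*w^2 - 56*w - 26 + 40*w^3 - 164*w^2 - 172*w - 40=6*b^2 + 15*b + 40*w^3 + w^2*(-60*b - 128) + w*(20*b^2 + 32*b - 222) - 54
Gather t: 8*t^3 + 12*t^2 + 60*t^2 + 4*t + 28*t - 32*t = 8*t^3 + 72*t^2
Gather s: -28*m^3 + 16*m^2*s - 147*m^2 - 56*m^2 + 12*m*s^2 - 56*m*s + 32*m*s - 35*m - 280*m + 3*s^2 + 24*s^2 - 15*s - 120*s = -28*m^3 - 203*m^2 - 315*m + s^2*(12*m + 27) + s*(16*m^2 - 24*m - 135)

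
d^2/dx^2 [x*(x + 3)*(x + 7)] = 6*x + 20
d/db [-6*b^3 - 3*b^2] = 6*b*(-3*b - 1)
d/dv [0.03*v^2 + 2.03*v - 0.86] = 0.06*v + 2.03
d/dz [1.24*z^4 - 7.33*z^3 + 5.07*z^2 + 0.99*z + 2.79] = 4.96*z^3 - 21.99*z^2 + 10.14*z + 0.99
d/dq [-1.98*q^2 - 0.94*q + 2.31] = -3.96*q - 0.94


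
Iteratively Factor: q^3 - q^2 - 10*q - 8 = (q + 1)*(q^2 - 2*q - 8) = (q - 4)*(q + 1)*(q + 2)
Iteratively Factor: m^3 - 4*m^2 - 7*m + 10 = (m - 5)*(m^2 + m - 2) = (m - 5)*(m + 2)*(m - 1)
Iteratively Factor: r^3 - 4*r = (r - 2)*(r^2 + 2*r) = (r - 2)*(r + 2)*(r)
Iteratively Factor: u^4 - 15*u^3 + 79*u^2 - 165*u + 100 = (u - 4)*(u^3 - 11*u^2 + 35*u - 25) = (u - 5)*(u - 4)*(u^2 - 6*u + 5) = (u - 5)*(u - 4)*(u - 1)*(u - 5)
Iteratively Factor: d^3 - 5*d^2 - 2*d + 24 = (d + 2)*(d^2 - 7*d + 12) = (d - 4)*(d + 2)*(d - 3)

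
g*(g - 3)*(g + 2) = g^3 - g^2 - 6*g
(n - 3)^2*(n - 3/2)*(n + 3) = n^4 - 9*n^3/2 - 9*n^2/2 + 81*n/2 - 81/2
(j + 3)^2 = j^2 + 6*j + 9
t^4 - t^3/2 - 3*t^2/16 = t^2*(t - 3/4)*(t + 1/4)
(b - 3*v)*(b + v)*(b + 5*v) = b^3 + 3*b^2*v - 13*b*v^2 - 15*v^3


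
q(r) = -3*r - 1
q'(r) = -3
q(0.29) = -1.87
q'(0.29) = -3.00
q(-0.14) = -0.58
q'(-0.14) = -3.00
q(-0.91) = 1.73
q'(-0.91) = -3.00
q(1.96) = -6.88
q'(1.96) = -3.00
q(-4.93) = 13.79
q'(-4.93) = -3.00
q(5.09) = -16.27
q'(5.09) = -3.00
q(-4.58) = 12.74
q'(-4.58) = -3.00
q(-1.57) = 3.71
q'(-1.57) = -3.00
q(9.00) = -28.00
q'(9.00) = -3.00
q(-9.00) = 26.00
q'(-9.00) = -3.00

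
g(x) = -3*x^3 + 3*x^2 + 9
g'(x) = -9*x^2 + 6*x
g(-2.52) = 76.06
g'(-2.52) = -72.27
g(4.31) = -175.46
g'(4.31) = -141.32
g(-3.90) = 232.59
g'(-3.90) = -160.29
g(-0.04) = 9.00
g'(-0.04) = -0.25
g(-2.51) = 75.34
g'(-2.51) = -71.76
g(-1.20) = 18.50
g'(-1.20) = -20.16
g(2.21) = -8.73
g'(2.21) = -30.70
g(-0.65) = 11.09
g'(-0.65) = -7.70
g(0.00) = 9.00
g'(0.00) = 0.00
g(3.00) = -45.00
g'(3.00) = -63.00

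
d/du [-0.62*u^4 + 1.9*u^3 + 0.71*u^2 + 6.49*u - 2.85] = -2.48*u^3 + 5.7*u^2 + 1.42*u + 6.49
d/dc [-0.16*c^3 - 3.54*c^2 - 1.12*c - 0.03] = -0.48*c^2 - 7.08*c - 1.12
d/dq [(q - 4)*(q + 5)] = 2*q + 1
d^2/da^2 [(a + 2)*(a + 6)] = 2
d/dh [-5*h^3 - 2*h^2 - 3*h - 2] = -15*h^2 - 4*h - 3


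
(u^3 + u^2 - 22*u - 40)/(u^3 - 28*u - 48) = (u - 5)/(u - 6)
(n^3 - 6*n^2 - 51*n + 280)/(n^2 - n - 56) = n - 5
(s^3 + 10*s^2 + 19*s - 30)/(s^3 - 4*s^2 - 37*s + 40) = (s + 6)/(s - 8)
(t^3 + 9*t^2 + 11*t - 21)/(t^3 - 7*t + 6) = (t + 7)/(t - 2)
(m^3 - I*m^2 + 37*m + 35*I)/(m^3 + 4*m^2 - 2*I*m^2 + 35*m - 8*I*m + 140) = (m + I)/(m + 4)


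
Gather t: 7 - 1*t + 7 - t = 14 - 2*t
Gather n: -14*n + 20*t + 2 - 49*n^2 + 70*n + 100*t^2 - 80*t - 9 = -49*n^2 + 56*n + 100*t^2 - 60*t - 7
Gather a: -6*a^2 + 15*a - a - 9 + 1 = -6*a^2 + 14*a - 8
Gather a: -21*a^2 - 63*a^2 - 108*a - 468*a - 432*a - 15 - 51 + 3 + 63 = -84*a^2 - 1008*a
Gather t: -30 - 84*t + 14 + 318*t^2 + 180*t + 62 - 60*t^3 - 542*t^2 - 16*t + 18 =-60*t^3 - 224*t^2 + 80*t + 64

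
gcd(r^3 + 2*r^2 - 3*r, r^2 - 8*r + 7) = r - 1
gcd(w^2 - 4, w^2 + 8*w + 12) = w + 2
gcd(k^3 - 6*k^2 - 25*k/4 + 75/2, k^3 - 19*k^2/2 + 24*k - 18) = k - 6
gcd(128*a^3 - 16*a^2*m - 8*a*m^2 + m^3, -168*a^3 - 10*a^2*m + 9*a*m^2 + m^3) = 4*a - m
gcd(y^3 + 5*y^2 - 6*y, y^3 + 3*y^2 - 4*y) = y^2 - y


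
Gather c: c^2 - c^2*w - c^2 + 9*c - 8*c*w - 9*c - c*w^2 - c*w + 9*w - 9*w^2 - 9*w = -c^2*w + c*(-w^2 - 9*w) - 9*w^2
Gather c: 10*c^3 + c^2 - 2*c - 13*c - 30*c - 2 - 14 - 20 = 10*c^3 + c^2 - 45*c - 36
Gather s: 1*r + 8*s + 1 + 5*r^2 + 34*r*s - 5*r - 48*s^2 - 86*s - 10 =5*r^2 - 4*r - 48*s^2 + s*(34*r - 78) - 9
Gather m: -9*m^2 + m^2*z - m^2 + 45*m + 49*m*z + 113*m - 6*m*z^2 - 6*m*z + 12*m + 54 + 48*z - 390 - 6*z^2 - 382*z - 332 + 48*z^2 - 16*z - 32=m^2*(z - 10) + m*(-6*z^2 + 43*z + 170) + 42*z^2 - 350*z - 700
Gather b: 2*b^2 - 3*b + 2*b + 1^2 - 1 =2*b^2 - b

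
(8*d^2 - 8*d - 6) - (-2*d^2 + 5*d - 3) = 10*d^2 - 13*d - 3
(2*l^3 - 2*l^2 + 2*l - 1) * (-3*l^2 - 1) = -6*l^5 + 6*l^4 - 8*l^3 + 5*l^2 - 2*l + 1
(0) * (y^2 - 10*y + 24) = 0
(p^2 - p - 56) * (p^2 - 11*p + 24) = p^4 - 12*p^3 - 21*p^2 + 592*p - 1344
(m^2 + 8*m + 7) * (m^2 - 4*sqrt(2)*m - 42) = m^4 - 4*sqrt(2)*m^3 + 8*m^3 - 32*sqrt(2)*m^2 - 35*m^2 - 336*m - 28*sqrt(2)*m - 294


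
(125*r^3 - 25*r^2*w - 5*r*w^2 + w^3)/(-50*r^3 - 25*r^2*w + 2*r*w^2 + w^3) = (-5*r + w)/(2*r + w)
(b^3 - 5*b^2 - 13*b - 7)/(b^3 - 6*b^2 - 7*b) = (b + 1)/b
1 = 1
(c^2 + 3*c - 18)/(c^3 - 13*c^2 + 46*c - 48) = (c + 6)/(c^2 - 10*c + 16)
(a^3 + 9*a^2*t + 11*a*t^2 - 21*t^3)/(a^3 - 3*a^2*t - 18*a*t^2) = (-a^2 - 6*a*t + 7*t^2)/(a*(-a + 6*t))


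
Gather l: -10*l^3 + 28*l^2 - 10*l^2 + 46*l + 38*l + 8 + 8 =-10*l^3 + 18*l^2 + 84*l + 16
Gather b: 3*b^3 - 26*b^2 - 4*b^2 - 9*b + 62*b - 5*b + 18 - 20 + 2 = 3*b^3 - 30*b^2 + 48*b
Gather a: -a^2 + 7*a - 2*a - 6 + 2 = -a^2 + 5*a - 4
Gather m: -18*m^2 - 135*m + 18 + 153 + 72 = -18*m^2 - 135*m + 243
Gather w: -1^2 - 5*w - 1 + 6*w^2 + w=6*w^2 - 4*w - 2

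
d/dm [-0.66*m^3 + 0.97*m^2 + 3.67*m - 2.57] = -1.98*m^2 + 1.94*m + 3.67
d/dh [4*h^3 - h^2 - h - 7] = 12*h^2 - 2*h - 1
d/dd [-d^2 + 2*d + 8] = 2 - 2*d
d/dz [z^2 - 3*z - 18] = 2*z - 3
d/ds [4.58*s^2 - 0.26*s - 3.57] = 9.16*s - 0.26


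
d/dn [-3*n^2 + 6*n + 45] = 6 - 6*n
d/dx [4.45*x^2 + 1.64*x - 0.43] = 8.9*x + 1.64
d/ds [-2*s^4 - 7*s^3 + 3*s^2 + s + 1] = -8*s^3 - 21*s^2 + 6*s + 1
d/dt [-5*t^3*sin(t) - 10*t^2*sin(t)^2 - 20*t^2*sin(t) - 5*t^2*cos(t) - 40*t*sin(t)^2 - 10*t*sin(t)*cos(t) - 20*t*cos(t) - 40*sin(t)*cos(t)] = -5*t^3*cos(t) - 10*t^2*sin(t) - 10*t^2*sin(2*t) - 20*t^2*cos(t) - 20*t*sin(t) - 40*t*sin(2*t) - 10*t*cos(t) - 10*t - 5*sin(2*t) - 20*cos(t) - 20*cos(2*t) - 20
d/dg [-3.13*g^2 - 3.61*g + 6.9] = -6.26*g - 3.61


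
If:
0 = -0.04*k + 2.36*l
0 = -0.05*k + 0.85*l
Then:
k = 0.00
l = 0.00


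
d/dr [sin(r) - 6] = cos(r)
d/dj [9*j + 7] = 9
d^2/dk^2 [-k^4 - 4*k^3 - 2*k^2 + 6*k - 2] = -12*k^2 - 24*k - 4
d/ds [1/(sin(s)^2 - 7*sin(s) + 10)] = (7 - 2*sin(s))*cos(s)/(sin(s)^2 - 7*sin(s) + 10)^2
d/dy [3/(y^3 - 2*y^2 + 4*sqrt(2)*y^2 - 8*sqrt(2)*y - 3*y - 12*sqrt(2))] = 3*(-3*y^2 - 8*sqrt(2)*y + 4*y + 3 + 8*sqrt(2))/(-y^3 - 4*sqrt(2)*y^2 + 2*y^2 + 3*y + 8*sqrt(2)*y + 12*sqrt(2))^2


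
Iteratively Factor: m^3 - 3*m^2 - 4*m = (m + 1)*(m^2 - 4*m) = m*(m + 1)*(m - 4)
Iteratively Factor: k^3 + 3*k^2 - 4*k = (k)*(k^2 + 3*k - 4) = k*(k - 1)*(k + 4)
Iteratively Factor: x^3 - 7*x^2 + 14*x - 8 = (x - 2)*(x^2 - 5*x + 4) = (x - 2)*(x - 1)*(x - 4)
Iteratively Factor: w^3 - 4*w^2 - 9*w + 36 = (w - 4)*(w^2 - 9) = (w - 4)*(w + 3)*(w - 3)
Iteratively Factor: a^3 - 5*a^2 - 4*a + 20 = (a - 5)*(a^2 - 4) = (a - 5)*(a - 2)*(a + 2)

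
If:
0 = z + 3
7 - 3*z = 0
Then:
No Solution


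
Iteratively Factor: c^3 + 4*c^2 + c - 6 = (c + 2)*(c^2 + 2*c - 3) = (c - 1)*(c + 2)*(c + 3)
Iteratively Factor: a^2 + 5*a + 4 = (a + 4)*(a + 1)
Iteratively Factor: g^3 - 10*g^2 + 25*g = (g - 5)*(g^2 - 5*g) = g*(g - 5)*(g - 5)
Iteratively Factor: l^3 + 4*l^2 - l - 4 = (l + 4)*(l^2 - 1) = (l + 1)*(l + 4)*(l - 1)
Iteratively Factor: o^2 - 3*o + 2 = (o - 2)*(o - 1)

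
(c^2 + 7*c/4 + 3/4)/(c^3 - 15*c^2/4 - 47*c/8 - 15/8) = 2*(c + 1)/(2*c^2 - 9*c - 5)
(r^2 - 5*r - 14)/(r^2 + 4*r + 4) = (r - 7)/(r + 2)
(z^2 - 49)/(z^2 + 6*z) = (z^2 - 49)/(z*(z + 6))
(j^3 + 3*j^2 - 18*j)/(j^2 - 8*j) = (j^2 + 3*j - 18)/(j - 8)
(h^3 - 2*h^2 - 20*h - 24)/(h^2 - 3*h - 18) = (h^2 + 4*h + 4)/(h + 3)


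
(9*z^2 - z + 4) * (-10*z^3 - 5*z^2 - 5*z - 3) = -90*z^5 - 35*z^4 - 80*z^3 - 42*z^2 - 17*z - 12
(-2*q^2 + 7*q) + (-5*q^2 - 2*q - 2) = -7*q^2 + 5*q - 2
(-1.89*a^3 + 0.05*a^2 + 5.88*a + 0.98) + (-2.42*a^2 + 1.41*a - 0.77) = -1.89*a^3 - 2.37*a^2 + 7.29*a + 0.21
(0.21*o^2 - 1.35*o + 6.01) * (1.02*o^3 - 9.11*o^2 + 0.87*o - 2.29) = 0.2142*o^5 - 3.2901*o^4 + 18.6114*o^3 - 56.4065*o^2 + 8.3202*o - 13.7629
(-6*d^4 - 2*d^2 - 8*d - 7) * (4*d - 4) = -24*d^5 + 24*d^4 - 8*d^3 - 24*d^2 + 4*d + 28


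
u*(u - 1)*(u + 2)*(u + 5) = u^4 + 6*u^3 + 3*u^2 - 10*u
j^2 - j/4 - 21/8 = (j - 7/4)*(j + 3/2)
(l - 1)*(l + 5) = l^2 + 4*l - 5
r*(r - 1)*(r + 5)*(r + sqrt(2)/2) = r^4 + sqrt(2)*r^3/2 + 4*r^3 - 5*r^2 + 2*sqrt(2)*r^2 - 5*sqrt(2)*r/2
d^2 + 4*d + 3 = (d + 1)*(d + 3)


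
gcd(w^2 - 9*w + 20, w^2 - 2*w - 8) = w - 4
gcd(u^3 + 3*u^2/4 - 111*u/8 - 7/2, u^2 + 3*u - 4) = u + 4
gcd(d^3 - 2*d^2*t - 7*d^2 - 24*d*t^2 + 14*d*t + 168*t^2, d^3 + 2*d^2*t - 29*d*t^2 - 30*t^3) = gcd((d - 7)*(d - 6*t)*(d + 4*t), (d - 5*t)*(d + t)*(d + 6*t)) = 1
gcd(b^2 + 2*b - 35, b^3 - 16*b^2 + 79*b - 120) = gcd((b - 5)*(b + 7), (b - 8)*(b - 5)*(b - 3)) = b - 5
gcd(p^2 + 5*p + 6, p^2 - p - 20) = 1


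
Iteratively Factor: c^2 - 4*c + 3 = (c - 3)*(c - 1)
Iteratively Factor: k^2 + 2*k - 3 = (k - 1)*(k + 3)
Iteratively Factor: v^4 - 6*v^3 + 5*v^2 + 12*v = (v - 4)*(v^3 - 2*v^2 - 3*v) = v*(v - 4)*(v^2 - 2*v - 3) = v*(v - 4)*(v - 3)*(v + 1)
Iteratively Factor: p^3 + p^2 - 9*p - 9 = (p + 3)*(p^2 - 2*p - 3) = (p + 1)*(p + 3)*(p - 3)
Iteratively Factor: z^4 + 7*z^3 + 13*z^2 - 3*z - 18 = (z + 3)*(z^3 + 4*z^2 + z - 6) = (z + 3)^2*(z^2 + z - 2) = (z - 1)*(z + 3)^2*(z + 2)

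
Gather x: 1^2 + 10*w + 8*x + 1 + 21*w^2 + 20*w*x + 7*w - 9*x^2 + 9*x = 21*w^2 + 17*w - 9*x^2 + x*(20*w + 17) + 2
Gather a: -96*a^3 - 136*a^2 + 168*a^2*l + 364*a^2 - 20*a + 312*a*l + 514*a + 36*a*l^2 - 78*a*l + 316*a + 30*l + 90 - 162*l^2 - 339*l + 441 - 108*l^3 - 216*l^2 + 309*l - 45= -96*a^3 + a^2*(168*l + 228) + a*(36*l^2 + 234*l + 810) - 108*l^3 - 378*l^2 + 486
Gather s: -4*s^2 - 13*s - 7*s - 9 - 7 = -4*s^2 - 20*s - 16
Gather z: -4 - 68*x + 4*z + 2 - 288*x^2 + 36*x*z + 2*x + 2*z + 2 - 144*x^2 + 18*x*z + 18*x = -432*x^2 - 48*x + z*(54*x + 6)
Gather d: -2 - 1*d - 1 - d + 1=-2*d - 2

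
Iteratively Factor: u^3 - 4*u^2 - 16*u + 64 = (u - 4)*(u^2 - 16) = (u - 4)^2*(u + 4)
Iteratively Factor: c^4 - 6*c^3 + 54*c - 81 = (c - 3)*(c^3 - 3*c^2 - 9*c + 27) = (c - 3)*(c + 3)*(c^2 - 6*c + 9) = (c - 3)^2*(c + 3)*(c - 3)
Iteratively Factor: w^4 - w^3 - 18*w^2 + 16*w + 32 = (w - 4)*(w^3 + 3*w^2 - 6*w - 8) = (w - 4)*(w + 1)*(w^2 + 2*w - 8) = (w - 4)*(w - 2)*(w + 1)*(w + 4)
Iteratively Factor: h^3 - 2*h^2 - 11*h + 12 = (h + 3)*(h^2 - 5*h + 4) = (h - 4)*(h + 3)*(h - 1)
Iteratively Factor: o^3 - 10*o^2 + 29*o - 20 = (o - 1)*(o^2 - 9*o + 20) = (o - 4)*(o - 1)*(o - 5)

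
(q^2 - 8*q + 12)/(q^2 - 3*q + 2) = (q - 6)/(q - 1)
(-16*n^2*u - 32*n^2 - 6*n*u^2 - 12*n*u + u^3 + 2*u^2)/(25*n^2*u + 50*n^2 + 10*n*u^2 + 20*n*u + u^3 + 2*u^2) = (-16*n^2 - 6*n*u + u^2)/(25*n^2 + 10*n*u + u^2)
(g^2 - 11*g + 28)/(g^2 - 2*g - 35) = (g - 4)/(g + 5)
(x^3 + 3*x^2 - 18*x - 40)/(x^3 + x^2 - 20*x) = (x + 2)/x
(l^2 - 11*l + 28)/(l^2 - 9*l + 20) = (l - 7)/(l - 5)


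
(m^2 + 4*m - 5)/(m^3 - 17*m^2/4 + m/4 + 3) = 4*(m + 5)/(4*m^2 - 13*m - 12)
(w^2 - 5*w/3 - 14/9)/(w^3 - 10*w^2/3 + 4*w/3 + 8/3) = (w - 7/3)/(w^2 - 4*w + 4)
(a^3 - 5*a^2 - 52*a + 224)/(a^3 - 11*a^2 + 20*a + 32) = (a + 7)/(a + 1)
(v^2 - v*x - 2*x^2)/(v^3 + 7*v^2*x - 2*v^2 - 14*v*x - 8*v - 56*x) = (-v^2 + v*x + 2*x^2)/(-v^3 - 7*v^2*x + 2*v^2 + 14*v*x + 8*v + 56*x)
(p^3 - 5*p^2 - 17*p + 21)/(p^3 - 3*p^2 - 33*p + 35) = (p + 3)/(p + 5)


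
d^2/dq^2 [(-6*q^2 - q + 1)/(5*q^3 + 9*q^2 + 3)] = 6*(-50*q^6 - 25*q^5 + 5*q^4 + 303*q^3 + 273*q^2 + 12*q - 27)/(125*q^9 + 675*q^8 + 1215*q^7 + 954*q^6 + 810*q^5 + 729*q^4 + 135*q^3 + 243*q^2 + 27)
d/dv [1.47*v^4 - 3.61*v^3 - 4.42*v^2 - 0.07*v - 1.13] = 5.88*v^3 - 10.83*v^2 - 8.84*v - 0.07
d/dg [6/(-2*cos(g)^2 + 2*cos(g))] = 3*(sin(g)/cos(g)^2 - 2*tan(g))/(cos(g) - 1)^2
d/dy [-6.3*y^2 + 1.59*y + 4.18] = 1.59 - 12.6*y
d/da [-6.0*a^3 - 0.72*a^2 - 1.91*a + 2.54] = -18.0*a^2 - 1.44*a - 1.91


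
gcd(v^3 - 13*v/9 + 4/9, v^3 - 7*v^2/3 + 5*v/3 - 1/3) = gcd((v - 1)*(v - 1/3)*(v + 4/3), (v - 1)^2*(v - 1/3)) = v^2 - 4*v/3 + 1/3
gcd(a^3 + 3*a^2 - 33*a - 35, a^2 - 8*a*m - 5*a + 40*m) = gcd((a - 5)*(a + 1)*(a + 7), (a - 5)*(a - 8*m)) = a - 5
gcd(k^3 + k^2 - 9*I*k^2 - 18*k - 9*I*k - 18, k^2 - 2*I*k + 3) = k - 3*I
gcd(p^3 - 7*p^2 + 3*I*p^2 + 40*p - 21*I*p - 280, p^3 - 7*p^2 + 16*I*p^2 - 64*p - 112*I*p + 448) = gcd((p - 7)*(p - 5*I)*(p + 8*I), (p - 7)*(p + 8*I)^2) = p^2 + p*(-7 + 8*I) - 56*I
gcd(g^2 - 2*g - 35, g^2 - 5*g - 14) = g - 7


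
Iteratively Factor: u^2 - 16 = (u + 4)*(u - 4)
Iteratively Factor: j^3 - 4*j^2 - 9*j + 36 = (j - 3)*(j^2 - j - 12) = (j - 3)*(j + 3)*(j - 4)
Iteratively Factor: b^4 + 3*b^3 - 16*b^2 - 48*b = (b - 4)*(b^3 + 7*b^2 + 12*b) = (b - 4)*(b + 3)*(b^2 + 4*b) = (b - 4)*(b + 3)*(b + 4)*(b)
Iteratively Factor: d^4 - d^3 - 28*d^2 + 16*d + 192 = (d - 4)*(d^3 + 3*d^2 - 16*d - 48) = (d - 4)*(d + 4)*(d^2 - d - 12) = (d - 4)*(d + 3)*(d + 4)*(d - 4)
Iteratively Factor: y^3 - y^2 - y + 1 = (y - 1)*(y^2 - 1) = (y - 1)^2*(y + 1)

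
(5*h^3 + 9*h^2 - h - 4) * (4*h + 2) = 20*h^4 + 46*h^3 + 14*h^2 - 18*h - 8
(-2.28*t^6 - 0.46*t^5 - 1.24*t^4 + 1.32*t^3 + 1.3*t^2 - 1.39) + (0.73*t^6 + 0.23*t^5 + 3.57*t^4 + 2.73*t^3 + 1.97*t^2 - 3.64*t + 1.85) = -1.55*t^6 - 0.23*t^5 + 2.33*t^4 + 4.05*t^3 + 3.27*t^2 - 3.64*t + 0.46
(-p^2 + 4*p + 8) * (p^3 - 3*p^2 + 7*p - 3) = -p^5 + 7*p^4 - 11*p^3 + 7*p^2 + 44*p - 24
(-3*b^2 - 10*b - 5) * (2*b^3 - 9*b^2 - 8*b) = -6*b^5 + 7*b^4 + 104*b^3 + 125*b^2 + 40*b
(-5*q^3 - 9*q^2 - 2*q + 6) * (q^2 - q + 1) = -5*q^5 - 4*q^4 + 2*q^3 - q^2 - 8*q + 6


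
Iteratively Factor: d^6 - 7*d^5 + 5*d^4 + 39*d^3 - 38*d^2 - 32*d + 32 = (d - 4)*(d^5 - 3*d^4 - 7*d^3 + 11*d^2 + 6*d - 8) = (d - 4)*(d + 2)*(d^4 - 5*d^3 + 3*d^2 + 5*d - 4) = (d - 4)*(d + 1)*(d + 2)*(d^3 - 6*d^2 + 9*d - 4) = (d - 4)*(d - 1)*(d + 1)*(d + 2)*(d^2 - 5*d + 4) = (d - 4)^2*(d - 1)*(d + 1)*(d + 2)*(d - 1)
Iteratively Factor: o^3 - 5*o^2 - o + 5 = (o - 5)*(o^2 - 1) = (o - 5)*(o - 1)*(o + 1)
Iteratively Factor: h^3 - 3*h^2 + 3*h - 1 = (h - 1)*(h^2 - 2*h + 1) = (h - 1)^2*(h - 1)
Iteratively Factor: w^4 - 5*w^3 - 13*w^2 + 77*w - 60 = (w - 1)*(w^3 - 4*w^2 - 17*w + 60) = (w - 5)*(w - 1)*(w^2 + w - 12) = (w - 5)*(w - 3)*(w - 1)*(w + 4)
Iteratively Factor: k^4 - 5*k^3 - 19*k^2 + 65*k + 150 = (k + 3)*(k^3 - 8*k^2 + 5*k + 50) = (k - 5)*(k + 3)*(k^2 - 3*k - 10) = (k - 5)*(k + 2)*(k + 3)*(k - 5)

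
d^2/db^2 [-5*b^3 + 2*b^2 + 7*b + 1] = 4 - 30*b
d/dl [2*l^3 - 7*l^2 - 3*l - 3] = 6*l^2 - 14*l - 3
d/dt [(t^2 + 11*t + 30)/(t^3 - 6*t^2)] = (-t^3 - 22*t^2 - 24*t + 360)/(t^3*(t^2 - 12*t + 36))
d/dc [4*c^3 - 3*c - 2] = 12*c^2 - 3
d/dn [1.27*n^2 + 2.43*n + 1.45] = 2.54*n + 2.43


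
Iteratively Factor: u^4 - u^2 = (u + 1)*(u^3 - u^2) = (u - 1)*(u + 1)*(u^2) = u*(u - 1)*(u + 1)*(u)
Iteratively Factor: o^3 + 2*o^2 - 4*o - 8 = (o - 2)*(o^2 + 4*o + 4) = (o - 2)*(o + 2)*(o + 2)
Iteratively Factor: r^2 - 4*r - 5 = (r - 5)*(r + 1)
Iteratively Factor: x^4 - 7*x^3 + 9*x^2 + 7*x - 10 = (x + 1)*(x^3 - 8*x^2 + 17*x - 10) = (x - 2)*(x + 1)*(x^2 - 6*x + 5) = (x - 2)*(x - 1)*(x + 1)*(x - 5)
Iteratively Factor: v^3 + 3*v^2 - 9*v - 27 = (v + 3)*(v^2 - 9) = (v + 3)^2*(v - 3)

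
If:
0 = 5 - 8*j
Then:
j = 5/8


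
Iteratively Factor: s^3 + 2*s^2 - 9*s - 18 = (s + 2)*(s^2 - 9) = (s - 3)*(s + 2)*(s + 3)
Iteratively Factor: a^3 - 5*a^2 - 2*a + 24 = (a - 3)*(a^2 - 2*a - 8) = (a - 4)*(a - 3)*(a + 2)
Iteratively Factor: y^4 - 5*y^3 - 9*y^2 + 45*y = (y)*(y^3 - 5*y^2 - 9*y + 45) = y*(y - 3)*(y^2 - 2*y - 15) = y*(y - 3)*(y + 3)*(y - 5)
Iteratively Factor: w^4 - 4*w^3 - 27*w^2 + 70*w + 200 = (w - 5)*(w^3 + w^2 - 22*w - 40) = (w - 5)*(w + 4)*(w^2 - 3*w - 10) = (w - 5)*(w + 2)*(w + 4)*(w - 5)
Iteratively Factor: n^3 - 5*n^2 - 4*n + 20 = (n - 2)*(n^2 - 3*n - 10) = (n - 5)*(n - 2)*(n + 2)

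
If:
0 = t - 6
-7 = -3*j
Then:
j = 7/3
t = 6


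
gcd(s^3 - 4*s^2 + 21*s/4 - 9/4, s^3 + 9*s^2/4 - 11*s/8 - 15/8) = s - 1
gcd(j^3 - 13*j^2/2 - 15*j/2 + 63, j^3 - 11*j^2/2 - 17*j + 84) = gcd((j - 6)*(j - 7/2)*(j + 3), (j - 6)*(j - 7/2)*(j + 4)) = j^2 - 19*j/2 + 21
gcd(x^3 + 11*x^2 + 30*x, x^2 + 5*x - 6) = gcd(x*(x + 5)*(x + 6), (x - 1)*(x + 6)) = x + 6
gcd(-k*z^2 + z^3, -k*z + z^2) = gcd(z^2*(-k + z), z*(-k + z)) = -k*z + z^2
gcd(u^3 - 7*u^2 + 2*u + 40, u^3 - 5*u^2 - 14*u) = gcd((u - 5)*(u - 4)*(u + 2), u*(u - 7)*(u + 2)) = u + 2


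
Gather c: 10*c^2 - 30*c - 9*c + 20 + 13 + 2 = 10*c^2 - 39*c + 35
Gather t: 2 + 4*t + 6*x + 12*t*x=t*(12*x + 4) + 6*x + 2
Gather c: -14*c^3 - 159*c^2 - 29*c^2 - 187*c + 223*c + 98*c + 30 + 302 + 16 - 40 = -14*c^3 - 188*c^2 + 134*c + 308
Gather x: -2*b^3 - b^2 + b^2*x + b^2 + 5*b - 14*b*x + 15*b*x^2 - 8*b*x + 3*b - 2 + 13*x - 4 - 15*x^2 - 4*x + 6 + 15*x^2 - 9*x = -2*b^3 + 15*b*x^2 + 8*b + x*(b^2 - 22*b)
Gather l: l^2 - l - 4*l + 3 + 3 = l^2 - 5*l + 6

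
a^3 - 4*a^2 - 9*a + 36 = (a - 4)*(a - 3)*(a + 3)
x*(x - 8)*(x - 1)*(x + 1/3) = x^4 - 26*x^3/3 + 5*x^2 + 8*x/3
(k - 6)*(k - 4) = k^2 - 10*k + 24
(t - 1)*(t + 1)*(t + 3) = t^3 + 3*t^2 - t - 3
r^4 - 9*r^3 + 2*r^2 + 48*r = r*(r - 8)*(r - 3)*(r + 2)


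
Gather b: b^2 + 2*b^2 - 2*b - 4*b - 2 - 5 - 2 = 3*b^2 - 6*b - 9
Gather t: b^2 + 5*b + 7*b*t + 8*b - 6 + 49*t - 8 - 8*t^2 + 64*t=b^2 + 13*b - 8*t^2 + t*(7*b + 113) - 14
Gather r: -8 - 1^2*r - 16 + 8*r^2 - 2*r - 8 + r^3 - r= r^3 + 8*r^2 - 4*r - 32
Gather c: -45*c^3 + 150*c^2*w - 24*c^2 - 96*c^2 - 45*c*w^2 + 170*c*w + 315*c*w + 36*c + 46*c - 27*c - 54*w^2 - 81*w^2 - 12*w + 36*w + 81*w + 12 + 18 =-45*c^3 + c^2*(150*w - 120) + c*(-45*w^2 + 485*w + 55) - 135*w^2 + 105*w + 30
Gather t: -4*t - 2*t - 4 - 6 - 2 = -6*t - 12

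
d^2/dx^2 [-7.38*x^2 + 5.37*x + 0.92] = -14.7600000000000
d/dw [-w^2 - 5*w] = -2*w - 5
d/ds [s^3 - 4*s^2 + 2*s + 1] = 3*s^2 - 8*s + 2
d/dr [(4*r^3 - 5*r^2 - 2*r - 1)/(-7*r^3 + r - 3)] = (-35*r^4 - 20*r^3 - 62*r^2 + 30*r + 7)/(49*r^6 - 14*r^4 + 42*r^3 + r^2 - 6*r + 9)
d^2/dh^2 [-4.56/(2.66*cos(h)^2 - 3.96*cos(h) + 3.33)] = (129.058944*(1 - cos(h)^2)^2 - 144.099648*cos(h)^3 - 25.528704*cos(h)^2 + 348.331104*cos(h) - 191.292)/(2.66*cos(h)^2 - 3.96*cos(h) + 3.33)^3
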